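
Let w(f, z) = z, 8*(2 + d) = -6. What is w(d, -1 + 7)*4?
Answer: 24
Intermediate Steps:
d = -11/4 (d = -2 + (⅛)*(-6) = -2 - ¾ = -11/4 ≈ -2.7500)
w(d, -1 + 7)*4 = (-1 + 7)*4 = 6*4 = 24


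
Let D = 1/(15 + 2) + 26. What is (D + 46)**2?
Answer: 1500625/289 ≈ 5192.5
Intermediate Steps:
D = 443/17 (D = 1/17 + 26 = 443/17 ≈ 26.059)
(D + 46)**2 = (443/17 + 46)**2 = (1225/17)**2 = 1500625/289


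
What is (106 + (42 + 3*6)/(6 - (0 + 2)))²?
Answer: 14641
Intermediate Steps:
(106 + (42 + 3*6)/(6 - (0 + 2)))² = (106 + (42 + 18)/(6 - 1*2))² = (106 + 60/(6 - 2))² = (106 + 60/4)² = (106 + 60*(¼))² = (106 + 15)² = 121² = 14641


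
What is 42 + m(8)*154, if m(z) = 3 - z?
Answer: -728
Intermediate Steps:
42 + m(8)*154 = 42 + (3 - 1*8)*154 = 42 + (3 - 8)*154 = 42 - 5*154 = 42 - 770 = -728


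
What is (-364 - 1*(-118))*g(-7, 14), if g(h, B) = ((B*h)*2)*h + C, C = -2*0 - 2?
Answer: -337020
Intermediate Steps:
C = -2 (C = 0 - 2 = -2)
g(h, B) = -2 + 2*B*h² (g(h, B) = ((B*h)*2)*h - 2 = (2*B*h)*h - 2 = 2*B*h² - 2 = -2 + 2*B*h²)
(-364 - 1*(-118))*g(-7, 14) = (-364 - 1*(-118))*(-2 + 2*14*(-7)²) = (-364 + 118)*(-2 + 2*14*49) = -246*(-2 + 1372) = -246*1370 = -337020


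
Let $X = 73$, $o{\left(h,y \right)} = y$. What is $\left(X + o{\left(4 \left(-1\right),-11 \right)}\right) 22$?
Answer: $1364$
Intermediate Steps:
$\left(X + o{\left(4 \left(-1\right),-11 \right)}\right) 22 = \left(73 - 11\right) 22 = 62 \cdot 22 = 1364$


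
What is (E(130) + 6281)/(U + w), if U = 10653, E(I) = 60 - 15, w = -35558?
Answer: -6326/24905 ≈ -0.25401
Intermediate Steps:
E(I) = 45
(E(130) + 6281)/(U + w) = (45 + 6281)/(10653 - 35558) = 6326/(-24905) = 6326*(-1/24905) = -6326/24905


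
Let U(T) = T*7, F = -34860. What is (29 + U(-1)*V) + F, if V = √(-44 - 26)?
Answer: -34831 - 7*I*√70 ≈ -34831.0 - 58.566*I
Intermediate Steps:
V = I*√70 (V = √(-70) = I*√70 ≈ 8.3666*I)
U(T) = 7*T
(29 + U(-1)*V) + F = (29 + (7*(-1))*(I*√70)) - 34860 = (29 - 7*I*√70) - 34860 = -34831 - 7*I*√70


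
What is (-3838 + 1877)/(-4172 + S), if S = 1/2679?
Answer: 5253519/11176787 ≈ 0.47004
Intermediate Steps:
S = 1/2679 ≈ 0.00037327
(-3838 + 1877)/(-4172 + S) = (-3838 + 1877)/(-4172 + 1/2679) = -1961/(-11176787/2679) = -1961*(-2679/11176787) = 5253519/11176787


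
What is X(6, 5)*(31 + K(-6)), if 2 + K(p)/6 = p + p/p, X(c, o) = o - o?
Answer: 0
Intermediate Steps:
X(c, o) = 0
K(p) = -6 + 6*p (K(p) = -12 + 6*(p + p/p) = -12 + 6*(p + 1) = -12 + 6*(1 + p) = -12 + (6 + 6*p) = -6 + 6*p)
X(6, 5)*(31 + K(-6)) = 0*(31 + (-6 + 6*(-6))) = 0*(31 + (-6 - 36)) = 0*(31 - 42) = 0*(-11) = 0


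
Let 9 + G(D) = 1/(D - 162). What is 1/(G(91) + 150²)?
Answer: 71/1596860 ≈ 4.4462e-5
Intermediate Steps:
G(D) = -9 + 1/(-162 + D) (G(D) = -9 + 1/(D - 162) = -9 + 1/(-162 + D))
1/(G(91) + 150²) = 1/((1459 - 9*91)/(-162 + 91) + 150²) = 1/((1459 - 819)/(-71) + 22500) = 1/(-1/71*640 + 22500) = 1/(-640/71 + 22500) = 1/(1596860/71) = 71/1596860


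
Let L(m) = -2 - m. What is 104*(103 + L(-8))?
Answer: 11336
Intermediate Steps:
104*(103 + L(-8)) = 104*(103 + (-2 - 1*(-8))) = 104*(103 + (-2 + 8)) = 104*(103 + 6) = 104*109 = 11336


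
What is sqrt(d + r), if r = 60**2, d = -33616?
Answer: 8*I*sqrt(469) ≈ 173.25*I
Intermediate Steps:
r = 3600
sqrt(d + r) = sqrt(-33616 + 3600) = sqrt(-30016) = 8*I*sqrt(469)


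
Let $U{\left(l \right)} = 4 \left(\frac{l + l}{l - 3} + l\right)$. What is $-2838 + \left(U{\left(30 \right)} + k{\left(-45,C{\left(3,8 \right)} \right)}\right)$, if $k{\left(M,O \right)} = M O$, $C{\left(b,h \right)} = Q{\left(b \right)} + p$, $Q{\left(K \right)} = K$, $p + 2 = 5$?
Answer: $- \frac{26812}{9} \approx -2979.1$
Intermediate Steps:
$p = 3$ ($p = -2 + 5 = 3$)
$C{\left(b,h \right)} = 3 + b$ ($C{\left(b,h \right)} = b + 3 = 3 + b$)
$U{\left(l \right)} = 4 l + \frac{8 l}{-3 + l}$ ($U{\left(l \right)} = 4 \left(\frac{2 l}{-3 + l} + l\right) = 4 \left(l + \frac{2 l}{-3 + l}\right) = 4 l + \frac{8 l}{-3 + l}$)
$-2838 + \left(U{\left(30 \right)} + k{\left(-45,C{\left(3,8 \right)} \right)}\right) = -2838 + \left(4 \cdot 30 \frac{1}{-3 + 30} \left(-1 + 30\right) - 45 \left(3 + 3\right)\right) = -2838 - \left(270 - 120 \cdot \frac{1}{27} \cdot 29\right) = -2838 - \left(270 - \frac{40}{9} \cdot 29\right) = -2838 + \left(\frac{1160}{9} - 270\right) = -2838 - \frac{1270}{9} = - \frac{26812}{9}$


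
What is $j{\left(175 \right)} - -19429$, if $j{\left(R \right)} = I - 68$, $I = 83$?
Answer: $19444$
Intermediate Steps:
$j{\left(R \right)} = 15$ ($j{\left(R \right)} = 83 - 68 = 15$)
$j{\left(175 \right)} - -19429 = 15 - -19429 = 15 + 19429 = 19444$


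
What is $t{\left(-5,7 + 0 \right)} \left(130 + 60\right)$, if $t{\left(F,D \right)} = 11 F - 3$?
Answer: $-11020$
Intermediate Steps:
$t{\left(F,D \right)} = -3 + 11 F$
$t{\left(-5,7 + 0 \right)} \left(130 + 60\right) = \left(-3 + 11 \left(-5\right)\right) \left(130 + 60\right) = \left(-3 - 55\right) 190 = \left(-58\right) 190 = -11020$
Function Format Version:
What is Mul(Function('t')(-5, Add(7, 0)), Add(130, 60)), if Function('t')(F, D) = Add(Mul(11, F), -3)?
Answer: -11020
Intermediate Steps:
Function('t')(F, D) = Add(-3, Mul(11, F))
Mul(Function('t')(-5, Add(7, 0)), Add(130, 60)) = Mul(Add(-3, Mul(11, -5)), Add(130, 60)) = Mul(Add(-3, -55), 190) = Mul(-58, 190) = -11020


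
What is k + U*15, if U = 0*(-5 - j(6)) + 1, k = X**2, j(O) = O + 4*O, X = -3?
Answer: 24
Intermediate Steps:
j(O) = 5*O
k = 9 (k = (-3)**2 = 9)
U = 1 (U = 0*(-5 - 5*6) + 1 = 0*(-5 - 1*30) + 1 = 0*(-5 - 30) + 1 = 0*(-35) + 1 = 0 + 1 = 1)
k + U*15 = 9 + 1*15 = 9 + 15 = 24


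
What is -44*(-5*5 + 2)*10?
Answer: 10120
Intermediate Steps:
-44*(-5*5 + 2)*10 = -44*(-25 + 2)*10 = -44*(-23)*10 = 1012*10 = 10120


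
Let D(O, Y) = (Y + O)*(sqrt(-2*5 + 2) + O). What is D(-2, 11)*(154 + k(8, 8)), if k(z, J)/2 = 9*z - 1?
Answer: -5328 + 5328*I*sqrt(2) ≈ -5328.0 + 7534.9*I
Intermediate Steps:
k(z, J) = -2 + 18*z (k(z, J) = 2*(9*z - 1) = 2*(-1 + 9*z) = -2 + 18*z)
D(O, Y) = (O + Y)*(O + 2*I*sqrt(2)) (D(O, Y) = (O + Y)*(sqrt(-10 + 2) + O) = (O + Y)*(sqrt(-8) + O) = (O + Y)*(2*I*sqrt(2) + O) = (O + Y)*(O + 2*I*sqrt(2)))
D(-2, 11)*(154 + k(8, 8)) = ((-2)**2 - 2*11 + 2*I*(-2)*sqrt(2) + 2*I*11*sqrt(2))*(154 + (-2 + 18*8)) = (4 - 22 - 4*I*sqrt(2) + 22*I*sqrt(2))*(154 + (-2 + 144)) = (-18 + 18*I*sqrt(2))*(154 + 142) = (-18 + 18*I*sqrt(2))*296 = -5328 + 5328*I*sqrt(2)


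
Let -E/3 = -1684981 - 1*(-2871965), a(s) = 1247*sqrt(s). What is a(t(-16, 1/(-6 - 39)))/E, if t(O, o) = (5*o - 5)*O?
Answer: -1247*sqrt(46)/2670714 ≈ -0.0031668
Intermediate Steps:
t(O, o) = O*(-5 + 5*o) (t(O, o) = (-5 + 5*o)*O = O*(-5 + 5*o))
E = -3560952 (E = -3*(-1684981 - 1*(-2871965)) = -3*(-1684981 + 2871965) = -3*1186984 = -3560952)
a(t(-16, 1/(-6 - 39)))/E = (1247*sqrt(5*(-16)*(-1 + 1/(-6 - 39))))/(-3560952) = (1247*sqrt(5*(-16)*(-1 + 1/(-45))))*(-1/3560952) = (1247*sqrt(5*(-16)*(-1 - 1/45)))*(-1/3560952) = (1247*sqrt(5*(-16)*(-46/45)))*(-1/3560952) = (1247*sqrt(736/9))*(-1/3560952) = (1247*(4*sqrt(46)/3))*(-1/3560952) = (4988*sqrt(46)/3)*(-1/3560952) = -1247*sqrt(46)/2670714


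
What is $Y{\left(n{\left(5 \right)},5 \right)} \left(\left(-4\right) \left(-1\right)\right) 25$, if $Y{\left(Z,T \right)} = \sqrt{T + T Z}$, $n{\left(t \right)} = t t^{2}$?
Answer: $300 \sqrt{70} \approx 2510.0$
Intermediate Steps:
$n{\left(t \right)} = t^{3}$
$Y{\left(n{\left(5 \right)},5 \right)} \left(\left(-4\right) \left(-1\right)\right) 25 = \sqrt{5 \left(1 + 5^{3}\right)} \left(\left(-4\right) \left(-1\right)\right) 25 = \sqrt{5 \left(1 + 125\right)} 4 \cdot 25 = \sqrt{5 \cdot 126} \cdot 4 \cdot 25 = \sqrt{630} \cdot 4 \cdot 25 = 3 \sqrt{70} \cdot 4 \cdot 25 = 12 \sqrt{70} \cdot 25 = 300 \sqrt{70}$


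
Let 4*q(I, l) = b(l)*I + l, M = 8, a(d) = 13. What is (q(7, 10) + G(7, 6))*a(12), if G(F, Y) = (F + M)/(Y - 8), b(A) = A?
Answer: 325/2 ≈ 162.50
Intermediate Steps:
G(F, Y) = (8 + F)/(-8 + Y) (G(F, Y) = (F + 8)/(Y - 8) = (8 + F)/(-8 + Y))
q(I, l) = l/4 + I*l/4 (q(I, l) = (l*I + l)/4 = (I*l + l)/4 = (l + I*l)/4 = l/4 + I*l/4)
(q(7, 10) + G(7, 6))*a(12) = ((1/4)*10*(1 + 7) + (8 + 7)/(-8 + 6))*13 = ((1/4)*10*8 + 15/(-2))*13 = (20 - 1/2*15)*13 = (20 - 15/2)*13 = (25/2)*13 = 325/2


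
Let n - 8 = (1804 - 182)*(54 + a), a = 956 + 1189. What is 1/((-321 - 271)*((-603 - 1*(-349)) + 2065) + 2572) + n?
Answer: 3814820298439/1069540 ≈ 3.5668e+6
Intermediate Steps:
a = 2145
n = 3566786 (n = 8 + (1804 - 182)*(54 + 2145) = 8 + 1622*2199 = 8 + 3566778 = 3566786)
1/((-321 - 271)*((-603 - 1*(-349)) + 2065) + 2572) + n = 1/((-321 - 271)*((-603 - 1*(-349)) + 2065) + 2572) + 3566786 = 1/(-592*((-603 + 349) + 2065) + 2572) + 3566786 = 1/(-592*(-254 + 2065) + 2572) + 3566786 = 1/(-592*1811 + 2572) + 3566786 = 1/(-1072112 + 2572) + 3566786 = 1/(-1069540) + 3566786 = -1/1069540 + 3566786 = 3814820298439/1069540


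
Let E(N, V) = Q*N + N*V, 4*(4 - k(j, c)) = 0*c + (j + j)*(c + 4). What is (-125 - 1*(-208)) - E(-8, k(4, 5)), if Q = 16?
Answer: 99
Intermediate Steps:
k(j, c) = 4 - j*(4 + c)/2 (k(j, c) = 4 - (0*c + (j + j)*(c + 4))/4 = 4 - (0 + (2*j)*(4 + c))/4 = 4 - (0 + 2*j*(4 + c))/4 = 4 - j*(4 + c)/2)
E(N, V) = 16*N + N*V
(-125 - 1*(-208)) - E(-8, k(4, 5)) = (-125 - 1*(-208)) - (-8)*(16 + (4 - 2*4 - ½*5*4)) = (-125 + 208) - (-8)*(16 + (4 - 8 - 10)) = 83 - (-8)*(16 - 14) = 83 - (-8)*2 = 83 - 1*(-16) = 83 + 16 = 99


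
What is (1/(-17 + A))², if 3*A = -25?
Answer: 9/5776 ≈ 0.0015582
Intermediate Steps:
A = -25/3 (A = (⅓)*(-25) = -25/3 ≈ -8.3333)
(1/(-17 + A))² = (1/(-17 - 25/3))² = (1/(-76/3))² = (-3/76)² = 9/5776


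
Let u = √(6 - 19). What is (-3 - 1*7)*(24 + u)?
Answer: -240 - 10*I*√13 ≈ -240.0 - 36.056*I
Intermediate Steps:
u = I*√13 (u = √(-13) = I*√13 ≈ 3.6056*I)
(-3 - 1*7)*(24 + u) = (-3 - 1*7)*(24 + I*√13) = (-3 - 7)*(24 + I*√13) = -10*(24 + I*√13) = -240 - 10*I*√13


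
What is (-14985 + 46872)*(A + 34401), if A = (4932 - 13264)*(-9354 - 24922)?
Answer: 9107629766271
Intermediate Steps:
A = 285587632 (A = -8332*(-34276) = 285587632)
(-14985 + 46872)*(A + 34401) = (-14985 + 46872)*(285587632 + 34401) = 31887*285622033 = 9107629766271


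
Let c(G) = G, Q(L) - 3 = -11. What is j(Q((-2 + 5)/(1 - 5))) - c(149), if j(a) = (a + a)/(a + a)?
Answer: -148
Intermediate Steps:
Q(L) = -8 (Q(L) = 3 - 11 = -8)
j(a) = 1 (j(a) = (2*a)/((2*a)) = (2*a)*(1/(2*a)) = 1)
j(Q((-2 + 5)/(1 - 5))) - c(149) = 1 - 1*149 = 1 - 149 = -148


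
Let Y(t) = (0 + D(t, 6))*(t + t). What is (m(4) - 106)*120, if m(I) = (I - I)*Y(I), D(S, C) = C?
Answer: -12720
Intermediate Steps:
Y(t) = 12*t (Y(t) = (0 + 6)*(t + t) = 6*(2*t) = 12*t)
m(I) = 0 (m(I) = (I - I)*(12*I) = 0*(12*I) = 0)
(m(4) - 106)*120 = (0 - 106)*120 = -106*120 = -12720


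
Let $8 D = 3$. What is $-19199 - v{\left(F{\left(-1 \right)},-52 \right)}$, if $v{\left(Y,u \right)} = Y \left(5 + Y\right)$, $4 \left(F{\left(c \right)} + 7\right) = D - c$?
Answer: $- \frac{19671065}{1024} \approx -19210.0$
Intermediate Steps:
$D = \frac{3}{8}$ ($D = \frac{1}{8} \cdot 3 = \frac{3}{8} \approx 0.375$)
$F{\left(c \right)} = - \frac{221}{32} - \frac{c}{4}$ ($F{\left(c \right)} = -7 + \frac{\frac{3}{8} - c}{4} = -7 - \left(- \frac{3}{32} + \frac{c}{4}\right) = - \frac{221}{32} - \frac{c}{4}$)
$-19199 - v{\left(F{\left(-1 \right)},-52 \right)} = -19199 - \left(- \frac{221}{32} - - \frac{1}{4}\right) \left(5 - \frac{213}{32}\right) = -19199 - \left(- \frac{221}{32} + \frac{1}{4}\right) \left(5 + \left(- \frac{221}{32} + \frac{1}{4}\right)\right) = -19199 - - \frac{213 \left(5 - \frac{213}{32}\right)}{32} = -19199 - \left(- \frac{213}{32}\right) \left(- \frac{53}{32}\right) = -19199 - \frac{11289}{1024} = - \frac{19671065}{1024}$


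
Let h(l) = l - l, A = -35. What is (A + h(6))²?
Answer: 1225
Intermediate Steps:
h(l) = 0
(A + h(6))² = (-35 + 0)² = (-35)² = 1225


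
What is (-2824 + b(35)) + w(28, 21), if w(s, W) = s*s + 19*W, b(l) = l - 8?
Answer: -1614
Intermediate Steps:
b(l) = -8 + l
w(s, W) = s**2 + 19*W
(-2824 + b(35)) + w(28, 21) = (-2824 + (-8 + 35)) + (28**2 + 19*21) = (-2824 + 27) + (784 + 399) = -2797 + 1183 = -1614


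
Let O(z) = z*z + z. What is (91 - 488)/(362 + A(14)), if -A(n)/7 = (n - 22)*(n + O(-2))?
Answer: -397/1258 ≈ -0.31558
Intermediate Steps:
O(z) = z + z**2 (O(z) = z**2 + z = z + z**2)
A(n) = -7*(-22 + n)*(2 + n) (A(n) = -7*(n - 22)*(n - 2*(1 - 2)) = -7*(-22 + n)*(n - 2*(-1)) = -7*(-22 + n)*(n + 2) = -7*(-22 + n)*(2 + n))
(91 - 488)/(362 + A(14)) = (91 - 488)/(362 + (308 - 7*14**2 + 140*14)) = -397/(362 + (308 - 7*196 + 1960)) = -397/(362 + (308 - 1372 + 1960)) = -397/(362 + 896) = -397/1258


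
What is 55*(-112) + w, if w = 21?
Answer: -6139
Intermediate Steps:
55*(-112) + w = 55*(-112) + 21 = -6160 + 21 = -6139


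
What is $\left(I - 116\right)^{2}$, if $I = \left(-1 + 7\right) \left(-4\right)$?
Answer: $19600$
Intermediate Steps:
$I = -24$ ($I = 6 \left(-4\right) = -24$)
$\left(I - 116\right)^{2} = \left(-24 - 116\right)^{2} = \left(-140\right)^{2} = 19600$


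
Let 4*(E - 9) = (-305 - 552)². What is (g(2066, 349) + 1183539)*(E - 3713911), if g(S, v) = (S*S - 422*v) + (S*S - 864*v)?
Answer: -130923436035483/4 ≈ -3.2731e+13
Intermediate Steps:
g(S, v) = -1286*v + 2*S² (g(S, v) = (S² - 422*v) + (S² - 864*v) = -1286*v + 2*S²)
E = 734485/4 (E = 9 + (-305 - 552)²/4 = 9 + (¼)*(-857)² = 9 + (¼)*734449 = 9 + 734449/4 = 734485/4 ≈ 1.8362e+5)
(g(2066, 349) + 1183539)*(E - 3713911) = ((-1286*349 + 2*2066²) + 1183539)*(734485/4 - 3713911) = ((-448814 + 2*4268356) + 1183539)*(-14121159/4) = ((-448814 + 8536712) + 1183539)*(-14121159/4) = (8087898 + 1183539)*(-14121159/4) = 9271437*(-14121159/4) = -130923436035483/4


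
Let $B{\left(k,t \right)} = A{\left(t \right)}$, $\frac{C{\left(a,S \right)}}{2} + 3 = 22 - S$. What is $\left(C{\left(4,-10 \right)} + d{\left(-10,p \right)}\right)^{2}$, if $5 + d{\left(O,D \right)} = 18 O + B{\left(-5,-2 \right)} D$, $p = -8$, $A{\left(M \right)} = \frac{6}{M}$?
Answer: $10609$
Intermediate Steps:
$C{\left(a,S \right)} = 38 - 2 S$ ($C{\left(a,S \right)} = -6 + 2 \left(22 - S\right) = -6 - \left(-44 + 2 S\right) = 38 - 2 S$)
$B{\left(k,t \right)} = \frac{6}{t}$
$d{\left(O,D \right)} = -5 - 3 D + 18 O$ ($d{\left(O,D \right)} = -5 + \left(18 O + \frac{6}{-2} D\right) = -5 + \left(18 O + 6 \left(- \frac{1}{2}\right) D\right) = -5 - \left(- 18 O + 3 D\right) = -5 - 3 D + 18 O$)
$\left(C{\left(4,-10 \right)} + d{\left(-10,p \right)}\right)^{2} = \left(\left(38 - -20\right) - 161\right)^{2} = \left(\left(38 + 20\right) - 161\right)^{2} = \left(58 - 161\right)^{2} = \left(-103\right)^{2} = 10609$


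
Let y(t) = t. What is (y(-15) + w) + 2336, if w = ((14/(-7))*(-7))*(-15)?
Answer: 2111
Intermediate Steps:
w = -210 (w = ((14*(-1/7))*(-7))*(-15) = -2*(-7)*(-15) = 14*(-15) = -210)
(y(-15) + w) + 2336 = (-15 - 210) + 2336 = -225 + 2336 = 2111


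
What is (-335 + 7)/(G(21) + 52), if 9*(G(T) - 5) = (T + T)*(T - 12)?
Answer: -328/99 ≈ -3.3131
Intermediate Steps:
G(T) = 5 + 2*T*(-12 + T)/9 (G(T) = 5 + ((T + T)*(T - 12))/9 = 5 + ((2*T)*(-12 + T))/9 = 5 + (2*T*(-12 + T))/9 = 5 + 2*T*(-12 + T)/9)
(-335 + 7)/(G(21) + 52) = (-335 + 7)/((5 - 8/3*21 + (2/9)*21²) + 52) = -328/((5 - 56 + (2/9)*441) + 52) = -328/((5 - 56 + 98) + 52) = -328/(47 + 52) = -328/99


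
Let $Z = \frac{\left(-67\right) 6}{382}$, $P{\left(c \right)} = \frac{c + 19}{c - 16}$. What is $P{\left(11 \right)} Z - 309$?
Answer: $- \frac{57813}{191} \approx -302.69$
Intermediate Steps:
$P{\left(c \right)} = \frac{19 + c}{-16 + c}$
$Z = - \frac{201}{191}$ ($Z = \left(-402\right) \frac{1}{382} = - \frac{201}{191} \approx -1.0524$)
$P{\left(11 \right)} Z - 309 = \frac{19 + 11}{-16 + 11} \left(- \frac{201}{191}\right) - 309 = \frac{1}{-5} \cdot 30 \left(- \frac{201}{191}\right) - 309 = \left(- \frac{1}{5}\right) 30 \left(- \frac{201}{191}\right) - 309 = \left(-6\right) \left(- \frac{201}{191}\right) - 309 = \frac{1206}{191} - 309 = - \frac{57813}{191}$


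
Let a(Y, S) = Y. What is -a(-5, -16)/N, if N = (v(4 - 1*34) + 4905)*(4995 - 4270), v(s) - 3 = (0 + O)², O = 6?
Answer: 1/716880 ≈ 1.3949e-6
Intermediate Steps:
v(s) = 39 (v(s) = 3 + (0 + 6)² = 3 + 6² = 3 + 36 = 39)
N = 3584400 (N = (39 + 4905)*(4995 - 4270) = 4944*725 = 3584400)
-a(-5, -16)/N = -(-5)/3584400 = -1*(-1/716880) = 1/716880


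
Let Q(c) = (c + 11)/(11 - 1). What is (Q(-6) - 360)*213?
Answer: -153147/2 ≈ -76574.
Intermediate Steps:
Q(c) = 11/10 + c/10 (Q(c) = (11 + c)/10 = (11 + c)*(1/10) = 11/10 + c/10)
(Q(-6) - 360)*213 = ((11/10 + (1/10)*(-6)) - 360)*213 = ((11/10 - 3/5) - 360)*213 = (1/2 - 360)*213 = -719/2*213 = -153147/2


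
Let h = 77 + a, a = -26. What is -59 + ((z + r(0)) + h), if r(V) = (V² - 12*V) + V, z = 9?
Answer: 1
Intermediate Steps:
h = 51 (h = 77 - 26 = 51)
r(V) = V² - 11*V
-59 + ((z + r(0)) + h) = -59 + ((9 + 0*(-11 + 0)) + 51) = -59 + ((9 + 0*(-11)) + 51) = -59 + ((9 + 0) + 51) = -59 + (9 + 51) = -59 + 60 = 1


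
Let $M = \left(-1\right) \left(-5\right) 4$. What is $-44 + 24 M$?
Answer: $436$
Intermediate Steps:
$M = 20$ ($M = 5 \cdot 4 = 20$)
$-44 + 24 M = -44 + 24 \cdot 20 = -44 + 480 = 436$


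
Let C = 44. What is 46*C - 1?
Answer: 2023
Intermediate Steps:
46*C - 1 = 46*44 - 1 = 2024 - 1 = 2023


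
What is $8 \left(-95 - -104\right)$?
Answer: $72$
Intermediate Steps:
$8 \left(-95 - -104\right) = 8 \left(-95 + 104\right) = 8 \cdot 9 = 72$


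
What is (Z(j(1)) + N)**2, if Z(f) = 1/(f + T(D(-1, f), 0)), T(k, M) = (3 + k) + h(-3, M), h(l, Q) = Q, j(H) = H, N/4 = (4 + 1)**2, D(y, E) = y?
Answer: 90601/9 ≈ 10067.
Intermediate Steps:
N = 100 (N = 4*(4 + 1)**2 = 4*5**2 = 4*25 = 100)
T(k, M) = 3 + M + k (T(k, M) = (3 + k) + M = 3 + M + k)
Z(f) = 1/(2 + f) (Z(f) = 1/(f + (3 + 0 - 1)) = 1/(f + 2) = 1/(2 + f))
(Z(j(1)) + N)**2 = (1/(2 + 1) + 100)**2 = (1/3 + 100)**2 = (301/3)**2 = 90601/9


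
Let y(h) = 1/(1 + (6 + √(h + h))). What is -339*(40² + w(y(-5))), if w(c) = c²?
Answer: 339*(-22400*√10 + 62401*I)/(-39*I + 14*√10) ≈ -5.424e+5 + 4.3115*I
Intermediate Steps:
y(h) = 1/(7 + √2*√h) (y(h) = 1/(1 + (6 + √(2*h))) = 1/(1 + (6 + √2*√h)) = 1/(7 + √2*√h))
-339*(40² + w(y(-5))) = -339*(40² + (1/(7 + √2*√(-5)))²) = -339*(1600 + (1/(7 + √2*(I*√5)))²) = -339*(1600 + (1/(7 + I*√10))²) = -339*(1600 + (7 + I*√10)⁻²) = -542400 - 339/(7 + I*√10)²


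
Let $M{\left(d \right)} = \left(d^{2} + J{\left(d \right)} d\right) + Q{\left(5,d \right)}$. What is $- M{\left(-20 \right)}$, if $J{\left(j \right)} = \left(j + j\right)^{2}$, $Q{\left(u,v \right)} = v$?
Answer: $31620$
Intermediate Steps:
$J{\left(j \right)} = 4 j^{2}$ ($J{\left(j \right)} = \left(2 j\right)^{2} = 4 j^{2}$)
$M{\left(d \right)} = d + d^{2} + 4 d^{3}$ ($M{\left(d \right)} = \left(d^{2} + 4 d^{2} d\right) + d = \left(d^{2} + 4 d^{3}\right) + d = d + d^{2} + 4 d^{3}$)
$- M{\left(-20 \right)} = - \left(-20\right) \left(1 - 20 + 4 \left(-20\right)^{2}\right) = - \left(-20\right) \left(1 - 20 + 4 \cdot 400\right) = - \left(-20\right) \left(1 - 20 + 1600\right) = - \left(-20\right) 1581 = \left(-1\right) \left(-31620\right) = 31620$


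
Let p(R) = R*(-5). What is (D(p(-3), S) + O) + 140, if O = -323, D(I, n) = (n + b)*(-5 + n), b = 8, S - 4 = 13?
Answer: 117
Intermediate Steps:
S = 17 (S = 4 + 13 = 17)
p(R) = -5*R
D(I, n) = (-5 + n)*(8 + n) (D(I, n) = (n + 8)*(-5 + n) = (8 + n)*(-5 + n) = (-5 + n)*(8 + n))
(D(p(-3), S) + O) + 140 = ((-40 + 17² + 3*17) - 323) + 140 = ((-40 + 289 + 51) - 323) + 140 = (300 - 323) + 140 = -23 + 140 = 117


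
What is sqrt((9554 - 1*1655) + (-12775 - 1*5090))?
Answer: I*sqrt(9966) ≈ 99.83*I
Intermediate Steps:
sqrt((9554 - 1*1655) + (-12775 - 1*5090)) = sqrt((9554 - 1655) + (-12775 - 5090)) = sqrt(7899 - 17865) = sqrt(-9966) = I*sqrt(9966)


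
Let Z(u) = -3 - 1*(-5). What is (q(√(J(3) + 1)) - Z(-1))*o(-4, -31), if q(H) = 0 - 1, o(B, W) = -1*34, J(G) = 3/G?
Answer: 102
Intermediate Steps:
Z(u) = 2 (Z(u) = -3 + 5 = 2)
o(B, W) = -34
q(H) = -1
(q(√(J(3) + 1)) - Z(-1))*o(-4, -31) = (-1 - 1*2)*(-34) = (-1 - 2)*(-34) = -3*(-34) = 102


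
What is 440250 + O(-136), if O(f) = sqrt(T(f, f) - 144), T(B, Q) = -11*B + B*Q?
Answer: 440250 + 2*sqrt(4962) ≈ 4.4039e+5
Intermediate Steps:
O(f) = sqrt(-144 + f*(-11 + f)) (O(f) = sqrt(f*(-11 + f) - 144) = sqrt(-144 + f*(-11 + f)))
440250 + O(-136) = 440250 + sqrt(-144 - 136*(-11 - 136)) = 440250 + sqrt(-144 - 136*(-147)) = 440250 + sqrt(-144 + 19992) = 440250 + sqrt(19848) = 440250 + 2*sqrt(4962)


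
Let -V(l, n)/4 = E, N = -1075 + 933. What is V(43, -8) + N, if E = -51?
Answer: 62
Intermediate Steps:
N = -142
V(l, n) = 204 (V(l, n) = -4*(-51) = 204)
V(43, -8) + N = 204 - 142 = 62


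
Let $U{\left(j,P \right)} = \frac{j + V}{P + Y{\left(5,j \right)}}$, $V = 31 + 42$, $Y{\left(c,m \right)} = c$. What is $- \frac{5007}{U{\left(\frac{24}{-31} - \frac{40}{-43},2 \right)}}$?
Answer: $- \frac{6674331}{13931} \approx -479.1$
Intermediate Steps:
$V = 73$
$U{\left(j,P \right)} = \frac{73 + j}{5 + P}$ ($U{\left(j,P \right)} = \frac{j + 73}{P + 5} = \frac{73 + j}{5 + P}$)
$- \frac{5007}{U{\left(\frac{24}{-31} - \frac{40}{-43},2 \right)}} = - \frac{5007}{\frac{1}{5 + 2} \left(73 + \left(\frac{24}{-31} - \frac{40}{-43}\right)\right)} = - \frac{5007}{\frac{1}{7} \left(73 + \left(24 \left(- \frac{1}{31}\right) - - \frac{40}{43}\right)\right)} = - \frac{5007}{\frac{1}{7} \left(73 + \left(- \frac{24}{31} + \frac{40}{43}\right)\right)} = - \frac{5007}{\frac{1}{7} \left(73 + \frac{208}{1333}\right)} = - \frac{5007}{\frac{1}{7} \cdot \frac{97517}{1333}} = - \frac{5007}{\frac{13931}{1333}} = \left(-5007\right) \frac{1333}{13931} = - \frac{6674331}{13931}$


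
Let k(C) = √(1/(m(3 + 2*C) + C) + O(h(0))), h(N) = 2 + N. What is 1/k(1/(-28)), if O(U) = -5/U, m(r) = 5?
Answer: -I*√19738/213 ≈ -0.65959*I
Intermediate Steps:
k(C) = √(-5/2 + 1/(5 + C)) (k(C) = √(1/(5 + C) - 5/(2 + 0)) = √(1/(5 + C) - 5/2) = √(-5/2 + 1/(5 + C)))
1/k(1/(-28)) = 1/(√2*√((-23 - 5/(-28))/(5 + 1/(-28)))/2) = 1/(√2*√((-23 - 5*(-1/28))/(5 - 1/28))/2) = 1/(√2*√((-23 + 5/28)/(139/28))/2) = 1/(√2*√((28/139)*(-639/28))/2) = 1/(√2*√(-639/139)/2) = 1/(√2*(3*I*√9869/139)/2) = 1/(3*I*√19738/278) = -I*√19738/213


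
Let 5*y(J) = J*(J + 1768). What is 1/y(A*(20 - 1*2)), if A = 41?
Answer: 5/1849428 ≈ 2.7035e-6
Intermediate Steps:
y(J) = J*(1768 + J)/5 (y(J) = (J*(J + 1768))/5 = (J*(1768 + J))/5 = J*(1768 + J)/5)
1/y(A*(20 - 1*2)) = 1/((41*(20 - 1*2))*(1768 + 41*(20 - 1*2))/5) = 1/((41*(20 - 2))*(1768 + 41*(20 - 2))/5) = 1/((41*18)*(1768 + 41*18)/5) = 1/((⅕)*738*(1768 + 738)) = 1/((⅕)*738*2506) = 1/(1849428/5) = 5/1849428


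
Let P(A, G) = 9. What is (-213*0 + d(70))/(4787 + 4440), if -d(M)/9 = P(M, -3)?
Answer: -81/9227 ≈ -0.0087786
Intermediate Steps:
d(M) = -81 (d(M) = -9*9 = -81)
(-213*0 + d(70))/(4787 + 4440) = (-213*0 - 81)/(4787 + 4440) = (0 - 81)/9227 = -81*1/9227 = -81/9227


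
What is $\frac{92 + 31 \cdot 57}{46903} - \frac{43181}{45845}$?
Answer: $- \frac{1940092588}{2150268035} \approx -0.90226$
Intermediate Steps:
$\frac{92 + 31 \cdot 57}{46903} - \frac{43181}{45845} = \left(92 + 1767\right) \frac{1}{46903} - \frac{43181}{45845} = 1859 \cdot \frac{1}{46903} - \frac{43181}{45845} = \frac{1859}{46903} - \frac{43181}{45845} = - \frac{1940092588}{2150268035}$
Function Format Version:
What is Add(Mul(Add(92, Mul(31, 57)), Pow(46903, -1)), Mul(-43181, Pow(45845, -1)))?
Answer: Rational(-1940092588, 2150268035) ≈ -0.90226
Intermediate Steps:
Add(Mul(Add(92, Mul(31, 57)), Pow(46903, -1)), Mul(-43181, Pow(45845, -1))) = Add(Mul(Add(92, 1767), Rational(1, 46903)), Mul(-43181, Rational(1, 45845))) = Add(Mul(1859, Rational(1, 46903)), Rational(-43181, 45845)) = Add(Rational(1859, 46903), Rational(-43181, 45845)) = Rational(-1940092588, 2150268035)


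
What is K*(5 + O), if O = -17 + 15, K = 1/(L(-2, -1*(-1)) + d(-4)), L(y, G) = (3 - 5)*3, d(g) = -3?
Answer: -⅓ ≈ -0.33333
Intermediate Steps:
L(y, G) = -6 (L(y, G) = -2*3 = -6)
K = -⅑ (K = 1/(-6 - 3) = 1/(-9) = -⅑ ≈ -0.11111)
O = -2
K*(5 + O) = -(5 - 2)/9 = -⅑*3 = -⅓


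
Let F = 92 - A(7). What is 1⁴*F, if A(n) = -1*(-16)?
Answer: 76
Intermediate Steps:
A(n) = 16
F = 76 (F = 92 - 1*16 = 92 - 16 = 76)
1⁴*F = 1⁴*76 = 1*76 = 76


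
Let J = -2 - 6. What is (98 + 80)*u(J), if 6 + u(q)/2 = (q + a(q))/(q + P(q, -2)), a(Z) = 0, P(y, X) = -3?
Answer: -20648/11 ≈ -1877.1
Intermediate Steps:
J = -8
u(q) = -12 + 2*q/(-3 + q) (u(q) = -12 + 2*((q + 0)/(q - 3)) = -12 + 2*(q/(-3 + q)) = -12 + 2*q/(-3 + q))
(98 + 80)*u(J) = (98 + 80)*(2*(18 - 5*(-8))/(-3 - 8)) = 178*(2*(18 + 40)/(-11)) = 178*(2*(-1/11)*58) = 178*(-116/11) = -20648/11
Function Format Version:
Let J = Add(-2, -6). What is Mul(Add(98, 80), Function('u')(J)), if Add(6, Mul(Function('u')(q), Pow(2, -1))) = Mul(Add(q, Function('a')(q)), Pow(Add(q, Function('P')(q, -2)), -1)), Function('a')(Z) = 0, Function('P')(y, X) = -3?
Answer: Rational(-20648, 11) ≈ -1877.1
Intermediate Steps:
J = -8
Function('u')(q) = Add(-12, Mul(2, q, Pow(Add(-3, q), -1))) (Function('u')(q) = Add(-12, Mul(2, Mul(Add(q, 0), Pow(Add(q, -3), -1)))) = Add(-12, Mul(2, Mul(q, Pow(Add(-3, q), -1)))) = Add(-12, Mul(2, q, Pow(Add(-3, q), -1))))
Mul(Add(98, 80), Function('u')(J)) = Mul(Add(98, 80), Mul(2, Pow(Add(-3, -8), -1), Add(18, Mul(-5, -8)))) = Mul(178, Mul(2, Pow(-11, -1), Add(18, 40))) = Mul(178, Mul(2, Rational(-1, 11), 58)) = Mul(178, Rational(-116, 11)) = Rational(-20648, 11)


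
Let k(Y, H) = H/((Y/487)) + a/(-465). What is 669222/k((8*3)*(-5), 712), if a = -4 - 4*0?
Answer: -18305190/79037 ≈ -231.60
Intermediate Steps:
a = -4 (a = -4 + 0 = -4)
k(Y, H) = 4/465 + 487*H/Y (k(Y, H) = H/((Y/487)) - 4/(-465) = H/((Y*(1/487))) - 4*(-1/465) = H/((Y/487)) + 4/465 = H*(487/Y) + 4/465 = 487*H/Y + 4/465 = 4/465 + 487*H/Y)
669222/k((8*3)*(-5), 712) = 669222/(4/465 + 487*712/((8*3)*(-5))) = 669222/(4/465 + 487*712/(24*(-5))) = 669222/(4/465 + 487*712/(-120)) = 669222/(4/465 + 487*712*(-1/120)) = 669222/(4/465 - 43343/15) = 669222/(-1343629/465) = 669222*(-465/1343629) = -18305190/79037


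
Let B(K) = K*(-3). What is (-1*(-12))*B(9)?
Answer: -324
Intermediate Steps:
B(K) = -3*K
(-1*(-12))*B(9) = (-1*(-12))*(-3*9) = 12*(-27) = -324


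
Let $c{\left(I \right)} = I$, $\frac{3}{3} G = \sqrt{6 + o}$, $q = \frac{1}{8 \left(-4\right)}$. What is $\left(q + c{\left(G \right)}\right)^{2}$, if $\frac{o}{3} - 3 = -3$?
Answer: $\frac{6145}{1024} - \frac{\sqrt{6}}{16} \approx 5.8479$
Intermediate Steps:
$q = - \frac{1}{32}$ ($q = \frac{1}{-32} = - \frac{1}{32} \approx -0.03125$)
$o = 0$ ($o = 9 + 3 \left(-3\right) = 9 - 9 = 0$)
$G = \sqrt{6}$ ($G = \sqrt{6 + 0} = \sqrt{6} \approx 2.4495$)
$\left(q + c{\left(G \right)}\right)^{2} = \left(- \frac{1}{32} + \sqrt{6}\right)^{2}$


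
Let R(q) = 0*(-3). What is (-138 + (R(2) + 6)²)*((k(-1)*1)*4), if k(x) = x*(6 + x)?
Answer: 2040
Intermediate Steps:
R(q) = 0
(-138 + (R(2) + 6)²)*((k(-1)*1)*4) = (-138 + (0 + 6)²)*((-(6 - 1)*1)*4) = (-138 + 6²)*((-1*5*1)*4) = (-138 + 36)*(-5*1*4) = -(-510)*4 = -102*(-20) = 2040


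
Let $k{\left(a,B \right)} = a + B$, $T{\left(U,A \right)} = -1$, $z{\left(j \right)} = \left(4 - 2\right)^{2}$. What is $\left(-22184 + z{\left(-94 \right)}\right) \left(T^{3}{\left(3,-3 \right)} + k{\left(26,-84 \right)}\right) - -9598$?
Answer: $1318218$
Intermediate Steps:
$z{\left(j \right)} = 4$ ($z{\left(j \right)} = 2^{2} = 4$)
$k{\left(a,B \right)} = B + a$
$\left(-22184 + z{\left(-94 \right)}\right) \left(T^{3}{\left(3,-3 \right)} + k{\left(26,-84 \right)}\right) - -9598 = \left(-22184 + 4\right) \left(\left(-1\right)^{3} + \left(-84 + 26\right)\right) - -9598 = - 22180 \left(-1 - 58\right) + 9598 = \left(-22180\right) \left(-59\right) + 9598 = 1308620 + 9598 = 1318218$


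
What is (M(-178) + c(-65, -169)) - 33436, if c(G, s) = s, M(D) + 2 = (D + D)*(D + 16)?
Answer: 24065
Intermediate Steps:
M(D) = -2 + 2*D*(16 + D) (M(D) = -2 + (D + D)*(D + 16) = -2 + (2*D)*(16 + D) = -2 + 2*D*(16 + D))
(M(-178) + c(-65, -169)) - 33436 = ((-2 + 2*(-178)² + 32*(-178)) - 169) - 33436 = ((-2 + 2*31684 - 5696) - 169) - 33436 = ((-2 + 63368 - 5696) - 169) - 33436 = (57670 - 169) - 33436 = 57501 - 33436 = 24065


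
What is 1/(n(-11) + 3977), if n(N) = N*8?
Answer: 1/3889 ≈ 0.00025714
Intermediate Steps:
n(N) = 8*N
1/(n(-11) + 3977) = 1/(8*(-11) + 3977) = 1/(-88 + 3977) = 1/3889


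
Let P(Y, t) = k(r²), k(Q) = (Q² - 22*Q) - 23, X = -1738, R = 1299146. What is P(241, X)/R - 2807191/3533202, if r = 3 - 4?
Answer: -1823553209887/2295072622746 ≈ -0.79455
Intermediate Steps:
r = -1
k(Q) = -23 + Q² - 22*Q
P(Y, t) = -44 (P(Y, t) = -23 + ((-1)²)² - 22*(-1)² = -23 + 1² - 22*1 = -23 + 1 - 22 = -44)
P(241, X)/R - 2807191/3533202 = -44/1299146 - 2807191/3533202 = -44*1/1299146 - 2807191*1/3533202 = -22/649573 - 2807191/3533202 = -1823553209887/2295072622746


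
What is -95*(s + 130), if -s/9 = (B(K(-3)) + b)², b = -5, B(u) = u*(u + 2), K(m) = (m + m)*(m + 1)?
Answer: 22704145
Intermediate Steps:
K(m) = 2*m*(1 + m) (K(m) = (2*m)*(1 + m) = 2*m*(1 + m))
B(u) = u*(2 + u)
s = -239121 (s = -9*((2*(-3)*(1 - 3))*(2 + 2*(-3)*(1 - 3)) - 5)² = -9*((2*(-3)*(-2))*(2 + 2*(-3)*(-2)) - 5)² = -9*(12*(2 + 12) - 5)² = -9*(12*14 - 5)² = -9*(168 - 5)² = -9*163² = -9*26569 = -239121)
-95*(s + 130) = -95*(-239121 + 130) = -95*(-238991) = 22704145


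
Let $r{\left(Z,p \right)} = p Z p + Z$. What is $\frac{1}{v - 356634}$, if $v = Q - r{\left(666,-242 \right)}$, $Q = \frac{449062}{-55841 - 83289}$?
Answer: $- \frac{69565}{2738142902591} \approx -2.5406 \cdot 10^{-8}$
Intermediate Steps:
$r{\left(Z,p \right)} = Z + Z p^{2}$ ($r{\left(Z,p \right)} = Z p p + Z = Z p^{2} + Z = Z + Z p^{2}$)
$Q = - \frac{224531}{69565}$ ($Q = \frac{449062}{-55841 - 83289} = \frac{449062}{-139130} = 449062 \left(- \frac{1}{139130}\right) = - \frac{224531}{69565} \approx -3.2276$)
$v = - \frac{2713333658381}{69565}$ ($v = - \frac{224531}{69565} - 666 \left(1 + \left(-242\right)^{2}\right) = - \frac{224531}{69565} - 666 \left(1 + 58564\right) = - \frac{224531}{69565} - 666 \cdot 58565 = - \frac{224531}{69565} - 39004290 = - \frac{2713333658381}{69565} \approx -3.9004 \cdot 10^{7}$)
$\frac{1}{v - 356634} = \frac{1}{- \frac{2713333658381}{69565} - 356634} = \frac{1}{- \frac{2738142902591}{69565}} = - \frac{69565}{2738142902591}$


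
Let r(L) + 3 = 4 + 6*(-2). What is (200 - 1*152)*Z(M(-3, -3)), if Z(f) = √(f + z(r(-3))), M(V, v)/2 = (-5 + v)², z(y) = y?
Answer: 144*√13 ≈ 519.20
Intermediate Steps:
r(L) = -11 (r(L) = -3 + (4 + 6*(-2)) = -3 + (4 - 12) = -3 - 8 = -11)
M(V, v) = 2*(-5 + v)²
Z(f) = √(-11 + f) (Z(f) = √(f - 11) = √(-11 + f))
(200 - 1*152)*Z(M(-3, -3)) = (200 - 1*152)*√(-11 + 2*(-5 - 3)²) = (200 - 152)*√(-11 + 2*(-8)²) = 48*√(-11 + 2*64) = 48*√(-11 + 128) = 48*√117 = 48*(3*√13) = 144*√13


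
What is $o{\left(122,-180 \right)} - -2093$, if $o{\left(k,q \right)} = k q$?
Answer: $-19867$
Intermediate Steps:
$o{\left(122,-180 \right)} - -2093 = 122 \left(-180\right) - -2093 = -21960 + 2093 = -19867$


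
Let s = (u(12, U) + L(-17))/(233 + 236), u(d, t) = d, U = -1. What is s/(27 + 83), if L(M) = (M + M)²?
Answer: 584/25795 ≈ 0.022640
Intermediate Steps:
L(M) = 4*M² (L(M) = (2*M)² = 4*M²)
s = 1168/469 (s = (12 + 4*(-17)²)/(233 + 236) = (12 + 4*289)/469 = (12 + 1156)*(1/469) = 1168*(1/469) = 1168/469 ≈ 2.4904)
s/(27 + 83) = (1168/469)/(27 + 83) = (1168/469)/110 = (1/110)*(1168/469) = 584/25795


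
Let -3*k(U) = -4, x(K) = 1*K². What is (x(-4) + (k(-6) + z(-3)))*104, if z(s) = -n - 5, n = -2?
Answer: 4472/3 ≈ 1490.7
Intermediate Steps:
x(K) = K²
k(U) = 4/3 (k(U) = -⅓*(-4) = 4/3)
z(s) = -3 (z(s) = -1*(-2) - 5 = 2 - 5 = -3)
(x(-4) + (k(-6) + z(-3)))*104 = ((-4)² + (4/3 - 3))*104 = (16 - 5/3)*104 = (43/3)*104 = 4472/3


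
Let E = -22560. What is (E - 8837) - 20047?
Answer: -51444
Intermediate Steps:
(E - 8837) - 20047 = (-22560 - 8837) - 20047 = -31397 - 20047 = -51444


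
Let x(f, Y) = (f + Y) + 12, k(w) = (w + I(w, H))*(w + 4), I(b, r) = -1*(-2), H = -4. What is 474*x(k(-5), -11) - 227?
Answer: 1669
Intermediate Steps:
I(b, r) = 2
k(w) = (2 + w)*(4 + w) (k(w) = (w + 2)*(w + 4) = (2 + w)*(4 + w))
x(f, Y) = 12 + Y + f (x(f, Y) = (Y + f) + 12 = 12 + Y + f)
474*x(k(-5), -11) - 227 = 474*(12 - 11 + (8 + (-5)² + 6*(-5))) - 227 = 474*(12 - 11 + (8 + 25 - 30)) - 227 = 474*(12 - 11 + 3) - 227 = 474*4 - 227 = 1896 - 227 = 1669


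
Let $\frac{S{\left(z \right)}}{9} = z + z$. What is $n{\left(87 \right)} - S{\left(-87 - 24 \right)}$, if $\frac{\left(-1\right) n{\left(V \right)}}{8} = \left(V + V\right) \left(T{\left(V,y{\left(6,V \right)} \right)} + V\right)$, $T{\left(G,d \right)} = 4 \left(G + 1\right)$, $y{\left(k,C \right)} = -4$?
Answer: $-609090$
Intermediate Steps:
$T{\left(G,d \right)} = 4 + 4 G$ ($T{\left(G,d \right)} = 4 \left(1 + G\right) = 4 + 4 G$)
$S{\left(z \right)} = 18 z$ ($S{\left(z \right)} = 9 \left(z + z\right) = 9 \cdot 2 z = 18 z$)
$n{\left(V \right)} = - 16 V \left(4 + 5 V\right)$ ($n{\left(V \right)} = - 8 \left(V + V\right) \left(\left(4 + 4 V\right) + V\right) = - 8 \cdot 2 V \left(4 + 5 V\right) = - 16 V \left(4 + 5 V\right)$)
$n{\left(87 \right)} - S{\left(-87 - 24 \right)} = \left(-16\right) 87 \left(4 + 5 \cdot 87\right) - 18 \left(-87 - 24\right) = \left(-16\right) 87 \left(4 + 435\right) - 18 \left(-87 - 24\right) = \left(-16\right) 87 \cdot 439 - 18 \left(-111\right) = -611088 - -1998 = -611088 + 1998 = -609090$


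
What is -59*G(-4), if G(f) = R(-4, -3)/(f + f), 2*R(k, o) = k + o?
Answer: -413/16 ≈ -25.813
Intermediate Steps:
R(k, o) = k/2 + o/2 (R(k, o) = (k + o)/2 = k/2 + o/2)
G(f) = -7/(4*f) (G(f) = ((½)*(-4) + (½)*(-3))/(f + f) = (-2 - 3/2)/((2*f)) = -7/(4*f))
-59*G(-4) = -(-413)/(4*(-4)) = -(-413)*(-1)/(4*4) = -59*7/16 = -413/16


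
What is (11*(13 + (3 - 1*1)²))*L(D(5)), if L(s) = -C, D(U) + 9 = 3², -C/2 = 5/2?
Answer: 935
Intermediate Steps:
C = -5 (C = -10/2 = -2*5/2 = -5)
D(U) = 0 (D(U) = -9 + 3² = -9 + 9 = 0)
L(s) = 5 (L(s) = -1*(-5) = 5)
(11*(13 + (3 - 1*1)²))*L(D(5)) = (11*(13 + (3 - 1*1)²))*5 = (11*(13 + (3 - 1)²))*5 = (11*(13 + 2²))*5 = (11*(13 + 4))*5 = (11*17)*5 = 187*5 = 935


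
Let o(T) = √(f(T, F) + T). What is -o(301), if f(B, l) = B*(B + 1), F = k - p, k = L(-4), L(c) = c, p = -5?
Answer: -√91203 ≈ -302.00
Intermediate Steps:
k = -4
F = 1 (F = -4 - 1*(-5) = -4 + 5 = 1)
f(B, l) = B*(1 + B)
o(T) = √(T + T*(1 + T)) (o(T) = √(T*(1 + T) + T) = √(T + T*(1 + T)))
-o(301) = -√(301*(2 + 301)) = -√(301*303) = -√91203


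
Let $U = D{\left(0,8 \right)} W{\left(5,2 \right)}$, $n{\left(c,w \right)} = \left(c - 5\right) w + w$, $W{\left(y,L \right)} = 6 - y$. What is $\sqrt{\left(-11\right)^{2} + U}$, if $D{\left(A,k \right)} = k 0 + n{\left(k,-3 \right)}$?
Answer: $\sqrt{109} \approx 10.44$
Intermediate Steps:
$n{\left(c,w \right)} = w + w \left(-5 + c\right)$ ($n{\left(c,w \right)} = \left(-5 + c\right) w + w = w \left(-5 + c\right) + w = w + w \left(-5 + c\right)$)
$D{\left(A,k \right)} = 12 - 3 k$ ($D{\left(A,k \right)} = k 0 - 3 \left(-4 + k\right) = 0 - \left(-12 + 3 k\right) = 12 - 3 k$)
$U = -12$ ($U = \left(12 - 24\right) \left(6 - 5\right) = \left(-12\right) 1 = -12$)
$\sqrt{\left(-11\right)^{2} + U} = \sqrt{\left(-11\right)^{2} - 12} = \sqrt{121 - 12} = \sqrt{109}$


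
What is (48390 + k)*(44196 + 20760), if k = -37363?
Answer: 716269812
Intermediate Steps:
(48390 + k)*(44196 + 20760) = (48390 - 37363)*(44196 + 20760) = 11027*64956 = 716269812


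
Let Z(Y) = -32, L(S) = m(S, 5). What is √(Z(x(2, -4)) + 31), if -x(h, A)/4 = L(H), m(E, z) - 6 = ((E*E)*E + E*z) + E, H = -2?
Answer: I ≈ 1.0*I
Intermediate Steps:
m(E, z) = 6 + E + E³ + E*z (m(E, z) = 6 + (((E*E)*E + E*z) + E) = 6 + ((E²*E + E*z) + E) = 6 + ((E³ + E*z) + E) = 6 + (E + E³ + E*z) = 6 + E + E³ + E*z)
L(S) = 6 + S³ + 6*S (L(S) = 6 + S + S³ + S*5 = 6 + S + S³ + 5*S = 6 + S³ + 6*S)
x(h, A) = 56 (x(h, A) = -4*(6 + (-2)³ + 6*(-2)) = -4*(6 - 8 - 12) = -4*(-14) = 56)
√(Z(x(2, -4)) + 31) = √(-32 + 31) = √(-1) = I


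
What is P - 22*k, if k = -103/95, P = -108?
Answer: -7994/95 ≈ -84.147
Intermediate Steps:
k = -103/95 (k = -103*1/95 = -103/95 ≈ -1.0842)
P - 22*k = -108 - 22*(-103/95) = -108 + 2266/95 = -7994/95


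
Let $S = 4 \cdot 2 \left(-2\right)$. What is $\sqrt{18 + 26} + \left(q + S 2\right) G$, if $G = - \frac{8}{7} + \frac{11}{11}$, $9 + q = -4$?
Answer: $\frac{45}{7} + 2 \sqrt{11} \approx 13.062$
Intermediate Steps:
$q = -13$ ($q = -9 - 4 = -13$)
$S = -16$ ($S = 8 \left(-2\right) = -16$)
$G = - \frac{1}{7}$ ($G = \left(-8\right) \frac{1}{7} + 11 \cdot \frac{1}{11} = - \frac{8}{7} + 1 = - \frac{1}{7} \approx -0.14286$)
$\sqrt{18 + 26} + \left(q + S 2\right) G = \sqrt{18 + 26} + \left(-13 - 32\right) \left(- \frac{1}{7}\right) = \sqrt{44} + \left(-13 - 32\right) \left(- \frac{1}{7}\right) = 2 \sqrt{11} - - \frac{45}{7} = 2 \sqrt{11} + \frac{45}{7} = \frac{45}{7} + 2 \sqrt{11}$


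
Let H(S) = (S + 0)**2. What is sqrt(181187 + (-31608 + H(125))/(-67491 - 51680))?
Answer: 2*sqrt(643292564581290)/119171 ≈ 425.66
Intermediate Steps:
H(S) = S**2
sqrt(181187 + (-31608 + H(125))/(-67491 - 51680)) = sqrt(181187 + (-31608 + 125**2)/(-67491 - 51680)) = sqrt(181187 + (-31608 + 15625)/(-119171)) = sqrt(181187 - 15983*(-1/119171)) = sqrt(181187 + 15983/119171) = sqrt(21592251960/119171) = 2*sqrt(643292564581290)/119171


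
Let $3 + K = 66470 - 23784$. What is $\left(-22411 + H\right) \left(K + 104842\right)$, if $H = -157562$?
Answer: $-26550516825$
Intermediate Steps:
$K = 42683$ ($K = -3 + \left(66470 - 23784\right) = -3 + 42686 = 42683$)
$\left(-22411 + H\right) \left(K + 104842\right) = \left(-22411 - 157562\right) \left(42683 + 104842\right) = \left(-179973\right) 147525 = -26550516825$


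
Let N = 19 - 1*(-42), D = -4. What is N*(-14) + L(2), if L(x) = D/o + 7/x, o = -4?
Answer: -1699/2 ≈ -849.50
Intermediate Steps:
L(x) = 1 + 7/x (L(x) = -4/(-4) + 7/x = -4*(-1/4) + 7/x = 1 + 7/x)
N = 61 (N = 19 + 42 = 61)
N*(-14) + L(2) = 61*(-14) + (7 + 2)/2 = -854 + (1/2)*9 = -854 + 9/2 = -1699/2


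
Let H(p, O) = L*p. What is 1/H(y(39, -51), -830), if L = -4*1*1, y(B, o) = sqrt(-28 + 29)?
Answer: -1/4 ≈ -0.25000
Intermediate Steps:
y(B, o) = 1 (y(B, o) = sqrt(1) = 1)
L = -4 (L = -4*1 = -4)
H(p, O) = -4*p
1/H(y(39, -51), -830) = 1/(-4*1) = 1/(-4) = -1/4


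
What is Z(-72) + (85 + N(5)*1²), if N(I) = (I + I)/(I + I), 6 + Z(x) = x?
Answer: 8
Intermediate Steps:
Z(x) = -6 + x
N(I) = 1 (N(I) = (2*I)/((2*I)) = (2*I)*(1/(2*I)) = 1)
Z(-72) + (85 + N(5)*1²) = (-6 - 72) + (85 + 1*1²) = -78 + (85 + 1*1) = -78 + (85 + 1) = -78 + 86 = 8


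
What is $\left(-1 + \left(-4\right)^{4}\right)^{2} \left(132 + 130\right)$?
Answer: $17036550$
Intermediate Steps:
$\left(-1 + \left(-4\right)^{4}\right)^{2} \left(132 + 130\right) = \left(-1 + 256\right)^{2} \cdot 262 = 255^{2} \cdot 262 = 65025 \cdot 262 = 17036550$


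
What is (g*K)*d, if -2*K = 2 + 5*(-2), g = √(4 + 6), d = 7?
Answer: 28*√10 ≈ 88.544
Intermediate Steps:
g = √10 ≈ 3.1623
K = 4 (K = -(2 + 5*(-2))/2 = -(2 - 10)/2 = -½*(-8) = 4)
(g*K)*d = (√10*4)*7 = (4*√10)*7 = 28*√10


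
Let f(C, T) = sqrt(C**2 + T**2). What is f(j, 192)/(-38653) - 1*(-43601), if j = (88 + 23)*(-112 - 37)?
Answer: 43601 - 3*sqrt(30397265)/38653 ≈ 43601.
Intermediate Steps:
j = -16539 (j = 111*(-149) = -16539)
f(j, 192)/(-38653) - 1*(-43601) = sqrt((-16539)**2 + 192**2)/(-38653) - 1*(-43601) = sqrt(273538521 + 36864)*(-1/38653) + 43601 = sqrt(273575385)*(-1/38653) + 43601 = (3*sqrt(30397265))*(-1/38653) + 43601 = -3*sqrt(30397265)/38653 + 43601 = 43601 - 3*sqrt(30397265)/38653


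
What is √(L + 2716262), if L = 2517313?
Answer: 5*√209343 ≈ 2287.7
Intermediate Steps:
√(L + 2716262) = √(2517313 + 2716262) = √5233575 = 5*√209343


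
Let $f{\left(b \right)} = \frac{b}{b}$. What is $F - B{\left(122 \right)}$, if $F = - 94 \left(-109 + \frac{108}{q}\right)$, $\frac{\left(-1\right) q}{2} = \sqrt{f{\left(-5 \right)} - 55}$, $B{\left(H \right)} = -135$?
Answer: $10381 - 282 i \sqrt{6} \approx 10381.0 - 690.76 i$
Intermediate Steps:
$f{\left(b \right)} = 1$
$q = - 6 i \sqrt{6}$ ($q = - 2 \sqrt{1 - 55} = - 2 \sqrt{-54} = - 2 \cdot 3 i \sqrt{6} = - 6 i \sqrt{6} \approx - 14.697 i$)
$F = 10246 - 282 i \sqrt{6}$ ($F = - 94 \left(-109 + \frac{108}{\left(-6\right) i \sqrt{6}}\right) = - 94 \left(-109 + 108 \frac{i \sqrt{6}}{36}\right) = - 94 \left(-109 + 3 i \sqrt{6}\right) = 10246 - 282 i \sqrt{6} \approx 10246.0 - 690.76 i$)
$F - B{\left(122 \right)} = \left(10246 - 282 i \sqrt{6}\right) - -135 = \left(10246 - 282 i \sqrt{6}\right) + 135 = 10381 - 282 i \sqrt{6}$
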